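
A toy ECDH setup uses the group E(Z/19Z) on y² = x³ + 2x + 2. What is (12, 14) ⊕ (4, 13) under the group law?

(14, 0)

(12, 14) + (4, 13). λ = (13 - 14)/(4 - 12) ≡ 18/11 mod 19. 11⁻¹ ≡ 7 (mod 19) since 11·7 = 77 ≡ 1, so λ ≡ 12.
  x = λ² - 12 - 4 = 144 - 16 ≡ 14; y = λ·(12 - 14) - 14 ≡ 0. → (14, 0)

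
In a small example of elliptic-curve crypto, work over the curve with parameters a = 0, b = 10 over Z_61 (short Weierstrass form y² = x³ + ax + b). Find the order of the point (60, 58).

7

2P: tangent at (60, 58): λ = (3·60² + 0)/(2·58) ≡ 3/55. 55⁻¹ ≡ 10 (mod 61) since 55·10 = 550 ≡ 1, so λ ≡ 3·10 ≡ 30.
  x = λ² - 60 - 60 = 900 - 120 ≡ 48; y = λ·(60 - 48) - 58 ≡ 58. → (48, 58)
3P: (48, 58) + (60, 58). λ = (58 - 58)/(60 - 48) ≡ 0/12 mod 61. 12⁻¹ ≡ 56 (mod 61), so λ ≡ 0.
  x = λ² - 48 - 60 = 0 - 108 ≡ 14; y = λ·(48 - 14) - 58 ≡ 3. → (14, 3)
4P: (14, 3) + (60, 58). λ = (58 - 3)/(60 - 14) ≡ 55/46 mod 61. 46⁻¹ ≡ 4 (mod 61), so λ ≡ 37.
  x = λ² - 14 - 60 = 1369 - 74 ≡ 14; y = λ·(14 - 14) - 3 ≡ 58. → (14, 58)
5P: (14, 58) + (60, 58). λ = (58 - 58)/(60 - 14) ≡ 0/46 mod 61. 46⁻¹ ≡ 4 (mod 61), so λ ≡ 0.
  x = λ² - 14 - 60 = 0 - 74 ≡ 48; y = λ·(14 - 48) - 58 ≡ 3. → (48, 3)
6P: (48, 3) + (60, 58). λ = (58 - 3)/(60 - 48) ≡ 55/12 mod 61. 12⁻¹ ≡ 56 (mod 61), so λ ≡ 30.
  x = λ² - 48 - 60 = 900 - 108 ≡ 60; y = λ·(48 - 60) - 3 ≡ 3. → (60, 3)
7P: (60, 3) + (60, 58): same x and y₁ ≡ -y₂, so the sum is 𝒪.
7P = 𝒪, so the order is 7.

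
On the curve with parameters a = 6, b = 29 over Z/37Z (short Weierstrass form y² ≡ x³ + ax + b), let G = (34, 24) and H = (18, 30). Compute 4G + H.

(20, 3)

First 4G:
Double-and-add on 4 = (100)₂. Start with G = (34, 24) for the leading 1-bit.
double: tangent at (34, 24): λ = (3·34² + 6)/(2·24) ≡ 33/11. 11⁻¹ ≡ 27 (mod 37) since 11·27 = 297 ≡ 1, so λ ≡ 33·27 ≡ 3.
  x = λ² - 34 - 34 = 9 - 68 ≡ 15; y = λ·(34 - 15) - 24 ≡ 33. → (15, 33)
double: tangent at (15, 33): λ = (3·15² + 6)/(2·33) ≡ 15/29. 29⁻¹ ≡ 23 (mod 37) since 29·23 = 667 ≡ 1, so λ ≡ 15·23 ≡ 12.
  x = λ² - 15 - 15 = 144 - 30 ≡ 3; y = λ·(15 - 3) - 33 ≡ 0. → (3, 0)
4G = (3, 0).
Finally 4G + H:
(3, 0) + (18, 30). λ = (30 - 0)/(18 - 3) ≡ 30/15 mod 37. 15⁻¹ ≡ 5 (mod 37), so λ ≡ 2.
  x = λ² - 3 - 18 = 4 - 21 ≡ 20; y = λ·(3 - 20) - 0 ≡ 3. → (20, 3)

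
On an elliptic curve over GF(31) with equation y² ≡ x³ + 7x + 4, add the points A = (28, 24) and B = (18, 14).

(28, 24) + (18, 14). λ = (14 - 24)/(18 - 28) ≡ 21/21 mod 31. 21⁻¹ ≡ 3 (mod 31), so λ ≡ 1.
  x = λ² - 28 - 18 = 1 - 46 ≡ 17; y = λ·(28 - 17) - 24 ≡ 18. → (17, 18)

(17, 18)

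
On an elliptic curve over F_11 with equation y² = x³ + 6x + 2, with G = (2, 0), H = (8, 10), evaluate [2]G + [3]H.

(9, 2)

First 2G:
Repeated addition: build up to 2G.
2G: (2, 0) + (2, 0): same x and y₁ ≡ -y₂, so the sum is ∞.
2G = ∞.
Next 3H:
Repeated addition: build up to 3H.
2H: tangent at (8, 10): λ = (3·8² + 6)/(2·10) ≡ 0/9. 9⁻¹ ≡ 5 (mod 11), so λ ≡ 0·5 ≡ 0.
  x = λ² - 8 - 8 = 0 - 16 ≡ 6; y = λ·(8 - 6) - 10 ≡ 1. → (6, 1)
3H: (6, 1) + (8, 10). λ = (10 - 1)/(8 - 6) ≡ 9/2 mod 11. 2⁻¹ ≡ 6 (mod 11) since 2·6 = 12 ≡ 1, so λ ≡ 10.
  x = λ² - 6 - 8 = 100 - 14 ≡ 9; y = λ·(6 - 9) - 1 ≡ 2. → (9, 2)
3H = (9, 2).
Finally 2G + 3H:
∞ + (9, 2) = (9, 2) (identity).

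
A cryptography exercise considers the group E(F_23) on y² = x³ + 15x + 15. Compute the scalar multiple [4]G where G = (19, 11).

Double-and-add on 4 = (100)₂. Start with G = (19, 11) for the leading 1-bit.
double: tangent at (19, 11): λ = (3·19² + 15)/(2·11) ≡ 17/22. 22⁻¹ ≡ 22 (mod 23) since 22·22 = 484 ≡ 1, so λ ≡ 17·22 ≡ 6.
  x = λ² - 19 - 19 = 36 - 38 ≡ 21; y = λ·(19 - 21) - 11 ≡ 0. → (21, 0)
double: (21, 0) + (21, 0): same x and y₁ ≡ -y₂, so the sum is O.

O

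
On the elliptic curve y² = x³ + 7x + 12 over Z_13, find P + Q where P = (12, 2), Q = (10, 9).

(12, 2) + (10, 9). λ = (9 - 2)/(10 - 12) ≡ 7/11 mod 13. 11⁻¹ ≡ 6 (mod 13), so λ ≡ 3.
  x = λ² - 12 - 10 = 9 - 22 ≡ 0; y = λ·(12 - 0) - 2 ≡ 8. → (0, 8)

(0, 8)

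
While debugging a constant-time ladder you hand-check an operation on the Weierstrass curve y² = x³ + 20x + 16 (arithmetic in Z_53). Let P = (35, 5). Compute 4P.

(4, 52)

Repeated addition: build up to 4P.
2P: tangent at (35, 5): λ = (3·35² + 20)/(2·5) ≡ 38/10. 10⁻¹ ≡ 16 (mod 53) since 10·16 = 160 ≡ 1, so λ ≡ 38·16 ≡ 25.
  x = λ² - 35 - 35 = 625 - 70 ≡ 25; y = λ·(35 - 25) - 5 ≡ 33. → (25, 33)
3P: (25, 33) + (35, 5). λ = (5 - 33)/(35 - 25) ≡ 25/10 mod 53. 10⁻¹ ≡ 16 (mod 53) since 10·16 = 160 ≡ 1, so λ ≡ 29.
  x = λ² - 25 - 35 = 841 - 60 ≡ 39; y = λ·(25 - 39) - 33 ≡ 38. → (39, 38)
4P: (39, 38) + (35, 5). λ = (5 - 38)/(35 - 39) ≡ 20/49 mod 53. 49⁻¹ ≡ 13 (mod 53) since 49·13 = 637 ≡ 1, so λ ≡ 48.
  x = λ² - 39 - 35 = 2304 - 74 ≡ 4; y = λ·(39 - 4) - 38 ≡ 52. → (4, 52)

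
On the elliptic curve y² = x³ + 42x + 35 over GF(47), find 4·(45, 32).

(37, 5)

Write Q = (45, 32).
Repeated addition: build up to 4Q.
2Q: tangent at (45, 32): λ = (3·45² + 42)/(2·32) ≡ 7/17. 17⁻¹ ≡ 36 (mod 47), so λ ≡ 7·36 ≡ 17.
  x = λ² - 45 - 45 = 289 - 90 ≡ 11; y = λ·(45 - 11) - 32 ≡ 29. → (11, 29)
3Q: (11, 29) + (45, 32). λ = (32 - 29)/(45 - 11) ≡ 3/34 mod 47. 34⁻¹ ≡ 18 (mod 47) since 34·18 = 612 ≡ 1, so λ ≡ 7.
  x = λ² - 11 - 45 = 49 - 56 ≡ 40; y = λ·(11 - 40) - 29 ≡ 3. → (40, 3)
4Q: (40, 3) + (45, 32). λ = (32 - 3)/(45 - 40) ≡ 29/5 mod 47. 5⁻¹ ≡ 19 (mod 47), so λ ≡ 34.
  x = λ² - 40 - 45 = 1156 - 85 ≡ 37; y = λ·(40 - 37) - 3 ≡ 5. → (37, 5)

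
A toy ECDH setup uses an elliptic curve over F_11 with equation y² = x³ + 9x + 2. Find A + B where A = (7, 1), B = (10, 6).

(9, 3)

(7, 1) + (10, 6). λ = (6 - 1)/(10 - 7) ≡ 5/3 mod 11. 3⁻¹ ≡ 4 (mod 11) since 3·4 = 12 ≡ 1, so λ ≡ 9.
  x = λ² - 7 - 10 = 81 - 17 ≡ 9; y = λ·(7 - 9) - 1 ≡ 3. → (9, 3)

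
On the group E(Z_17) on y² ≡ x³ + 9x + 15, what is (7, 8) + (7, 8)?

tangent at (7, 8): λ = (3·7² + 9)/(2·8) ≡ 3/16. 16⁻¹ ≡ 16 (mod 17), so λ ≡ 3·16 ≡ 14.
  x = λ² - 7 - 7 = 196 - 14 ≡ 12; y = λ·(7 - 12) - 8 ≡ 7. → (12, 7)

(12, 7)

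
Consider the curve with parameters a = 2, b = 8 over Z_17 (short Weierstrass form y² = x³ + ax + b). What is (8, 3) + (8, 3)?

(0, 12)

tangent at (8, 3): λ = (3·8² + 2)/(2·3) ≡ 7/6. 6⁻¹ ≡ 3 (mod 17), so λ ≡ 7·3 ≡ 4.
  x = λ² - 8 - 8 = 16 - 16 ≡ 0; y = λ·(8 - 0) - 3 ≡ 12. → (0, 12)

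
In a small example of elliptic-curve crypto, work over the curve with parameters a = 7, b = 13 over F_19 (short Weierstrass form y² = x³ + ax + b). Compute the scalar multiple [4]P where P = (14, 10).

Double-and-add on 4 = (100)₂. Start with P = (14, 10) for the leading 1-bit.
double: tangent at (14, 10): λ = (3·14² + 7)/(2·10) ≡ 6/1. 1⁻¹ ≡ 1 (mod 19), so λ ≡ 6·1 ≡ 6.
  x = λ² - 14 - 14 = 36 - 28 ≡ 8; y = λ·(14 - 8) - 10 ≡ 7. → (8, 7)
double: tangent at (8, 7): λ = (3·8² + 7)/(2·7) ≡ 9/14. 14⁻¹ ≡ 15 (mod 19), so λ ≡ 9·15 ≡ 2.
  x = λ² - 8 - 8 = 4 - 16 ≡ 7; y = λ·(8 - 7) - 7 ≡ 14. → (7, 14)

(7, 14)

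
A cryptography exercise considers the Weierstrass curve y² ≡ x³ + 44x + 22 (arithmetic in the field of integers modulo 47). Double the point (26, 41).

tangent at (26, 41): λ = (3·26² + 44)/(2·41) ≡ 4/35. 35⁻¹ ≡ 43 (mod 47) since 35·43 = 1505 ≡ 1, so λ ≡ 4·43 ≡ 31.
  x = λ² - 26 - 26 = 961 - 52 ≡ 16; y = λ·(26 - 16) - 41 ≡ 34. → (16, 34)

(16, 34)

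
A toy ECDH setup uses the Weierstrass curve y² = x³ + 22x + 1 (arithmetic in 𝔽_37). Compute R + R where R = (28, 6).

tangent at (28, 6): λ = (3·28² + 22)/(2·6) ≡ 6/12. 12⁻¹ ≡ 34 (mod 37), so λ ≡ 6·34 ≡ 19.
  x = λ² - 28 - 28 = 361 - 56 ≡ 9; y = λ·(28 - 9) - 6 ≡ 22. → (9, 22)

(9, 22)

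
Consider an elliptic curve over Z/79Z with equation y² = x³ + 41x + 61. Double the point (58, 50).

tangent at (58, 50): λ = (3·58² + 41)/(2·50) ≡ 21/21. 21⁻¹ ≡ 64 (mod 79), so λ ≡ 21·64 ≡ 1.
  x = λ² - 58 - 58 = 1 - 116 ≡ 43; y = λ·(58 - 43) - 50 ≡ 44. → (43, 44)

(43, 44)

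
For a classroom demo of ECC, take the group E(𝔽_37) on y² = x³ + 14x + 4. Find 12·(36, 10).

Write Q = (36, 10).
Double-and-add on 12 = (1100)₂. Start with Q = (36, 10) for the leading 1-bit.
double: tangent at (36, 10): λ = (3·36² + 14)/(2·10) ≡ 17/20. 20⁻¹ ≡ 13 (mod 37), so λ ≡ 17·13 ≡ 36.
  x = λ² - 36 - 36 = 1296 - 72 ≡ 3; y = λ·(36 - 3) - 10 ≡ 31. → (3, 31)
add Q: (3, 31) + (36, 10). λ = (10 - 31)/(36 - 3) ≡ 16/33 mod 37. 33⁻¹ ≡ 9 (mod 37), so λ ≡ 33.
  x = λ² - 3 - 36 = 1089 - 39 ≡ 14; y = λ·(3 - 14) - 31 ≡ 13. → (14, 13)
double: tangent at (14, 13): λ = (3·14² + 14)/(2·13) ≡ 10/26. 26⁻¹ ≡ 10 (mod 37) since 26·10 = 260 ≡ 1, so λ ≡ 10·10 ≡ 26.
  x = λ² - 14 - 14 = 676 - 28 ≡ 19; y = λ·(14 - 19) - 13 ≡ 5. → (19, 5)
double: tangent at (19, 5): λ = (3·19² + 14)/(2·5) ≡ 24/10. 10⁻¹ ≡ 26 (mod 37), so λ ≡ 24·26 ≡ 32.
  x = λ² - 19 - 19 = 1024 - 38 ≡ 24; y = λ·(19 - 24) - 5 ≡ 20. → (24, 20)

(24, 20)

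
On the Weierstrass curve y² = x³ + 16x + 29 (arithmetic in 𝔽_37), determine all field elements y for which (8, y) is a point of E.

15, 22

x³ + 16x + 29 = 669 ≡ 3 (mod 37).
Square roots of 3 mod 37: 15 and 22 (since 15² = 225 ≡ 3).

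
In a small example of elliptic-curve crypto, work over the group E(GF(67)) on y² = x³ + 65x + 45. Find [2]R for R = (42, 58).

tangent at (42, 58): λ = (3·42² + 65)/(2·58) ≡ 64/49. 49⁻¹ ≡ 26 (mod 67), so λ ≡ 64·26 ≡ 56.
  x = λ² - 42 - 42 = 3136 - 84 ≡ 37; y = λ·(42 - 37) - 58 ≡ 21. → (37, 21)

(37, 21)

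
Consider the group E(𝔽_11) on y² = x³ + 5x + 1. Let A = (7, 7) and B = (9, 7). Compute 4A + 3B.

(8, 5)

First 4A:
Repeated addition: build up to 4A.
2A: tangent at (7, 7): λ = (3·7² + 5)/(2·7) ≡ 9/3. 3⁻¹ ≡ 4 (mod 11), so λ ≡ 9·4 ≡ 3.
  x = λ² - 7 - 7 = 9 - 14 ≡ 6; y = λ·(7 - 6) - 7 ≡ 7. → (6, 7)
3A: (6, 7) + (7, 7). λ = (7 - 7)/(7 - 6) ≡ 0/1 mod 11. 1⁻¹ ≡ 1 (mod 11), so λ ≡ 0.
  x = λ² - 6 - 7 = 0 - 13 ≡ 9; y = λ·(6 - 9) - 7 ≡ 4. → (9, 4)
4A: (9, 4) + (7, 7). λ = (7 - 4)/(7 - 9) ≡ 3/9 mod 11. 9⁻¹ ≡ 5 (mod 11), so λ ≡ 4.
  x = λ² - 9 - 7 = 16 - 16 ≡ 0; y = λ·(9 - 0) - 4 ≡ 10. → (0, 10)
4A = (0, 10).
Next 3B:
Repeated addition: build up to 3B.
2B: tangent at (9, 7): λ = (3·9² + 5)/(2·7) ≡ 6/3. 3⁻¹ ≡ 4 (mod 11) since 3·4 = 12 ≡ 1, so λ ≡ 6·4 ≡ 2.
  x = λ² - 9 - 9 = 4 - 18 ≡ 8; y = λ·(9 - 8) - 7 ≡ 6. → (8, 6)
3B: (8, 6) + (9, 7). λ = (7 - 6)/(9 - 8) ≡ 1/1 mod 11. 1⁻¹ ≡ 1 (mod 11), so λ ≡ 1.
  x = λ² - 8 - 9 = 1 - 17 ≡ 6; y = λ·(8 - 6) - 6 ≡ 7. → (6, 7)
3B = (6, 7).
Finally 4A + 3B:
(0, 10) + (6, 7). λ = (7 - 10)/(6 - 0) ≡ 8/6 mod 11. 6⁻¹ ≡ 2 (mod 11) since 6·2 = 12 ≡ 1, so λ ≡ 5.
  x = λ² - 0 - 6 = 25 - 6 ≡ 8; y = λ·(0 - 8) - 10 ≡ 5. → (8, 5)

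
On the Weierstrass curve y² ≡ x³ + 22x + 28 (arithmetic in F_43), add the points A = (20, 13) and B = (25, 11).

(36, 2)

(20, 13) + (25, 11). λ = (11 - 13)/(25 - 20) ≡ 41/5 mod 43. 5⁻¹ ≡ 26 (mod 43) since 5·26 = 130 ≡ 1, so λ ≡ 34.
  x = λ² - 20 - 25 = 1156 - 45 ≡ 36; y = λ·(20 - 36) - 13 ≡ 2. → (36, 2)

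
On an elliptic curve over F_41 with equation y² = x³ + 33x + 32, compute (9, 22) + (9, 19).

The two points share x = 9 and their y-coordinates satisfy 22 + 19 ≡ 0 (mod 41), so they are inverses. Their sum is the point at infinity.

O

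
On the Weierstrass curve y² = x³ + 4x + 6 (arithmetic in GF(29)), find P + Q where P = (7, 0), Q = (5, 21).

(4, 12)

(7, 0) + (5, 21). λ = (21 - 0)/(5 - 7) ≡ 21/27 mod 29. 27⁻¹ ≡ 14 (mod 29) since 27·14 = 378 ≡ 1, so λ ≡ 4.
  x = λ² - 7 - 5 = 16 - 12 ≡ 4; y = λ·(7 - 4) - 0 ≡ 12. → (4, 12)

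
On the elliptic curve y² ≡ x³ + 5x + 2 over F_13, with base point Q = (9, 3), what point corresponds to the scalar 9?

(6, 1)

Double-and-add on 9 = (1001)₂. Start with Q = (9, 3) for the leading 1-bit.
double: tangent at (9, 3): λ = (3·9² + 5)/(2·3) ≡ 1/6. 6⁻¹ ≡ 11 (mod 13), so λ ≡ 1·11 ≡ 11.
  x = λ² - 9 - 9 = 121 - 18 ≡ 12; y = λ·(9 - 12) - 3 ≡ 3. → (12, 3)
double: tangent at (12, 3): λ = (3·12² + 5)/(2·3) ≡ 8/6. 6⁻¹ ≡ 11 (mod 13), so λ ≡ 8·11 ≡ 10.
  x = λ² - 12 - 12 = 100 - 24 ≡ 11; y = λ·(12 - 11) - 3 ≡ 7. → (11, 7)
double: tangent at (11, 7): λ = (3·11² + 5)/(2·7) ≡ 4/1. 1⁻¹ ≡ 1 (mod 13), so λ ≡ 4·1 ≡ 4.
  x = λ² - 11 - 11 = 16 - 22 ≡ 7; y = λ·(11 - 7) - 7 ≡ 9. → (7, 9)
add Q: (7, 9) + (9, 3). λ = (3 - 9)/(9 - 7) ≡ 7/2 mod 13. 2⁻¹ ≡ 7 (mod 13), so λ ≡ 10.
  x = λ² - 7 - 9 = 100 - 16 ≡ 6; y = λ·(7 - 6) - 9 ≡ 1. → (6, 1)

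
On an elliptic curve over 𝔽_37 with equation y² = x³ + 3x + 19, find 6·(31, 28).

(17, 5)

Write P = (31, 28).
Repeated addition: build up to 6P.
2P: tangent at (31, 28): λ = (3·31² + 3)/(2·28) ≡ 0/19. 19⁻¹ ≡ 2 (mod 37), so λ ≡ 0·2 ≡ 0.
  x = λ² - 31 - 31 = 0 - 62 ≡ 12; y = λ·(31 - 12) - 28 ≡ 9. → (12, 9)
3P: (12, 9) + (31, 28). λ = (28 - 9)/(31 - 12) ≡ 19/19 mod 37. 19⁻¹ ≡ 2 (mod 37), so λ ≡ 1.
  x = λ² - 12 - 31 = 1 - 43 ≡ 32; y = λ·(12 - 32) - 9 ≡ 8. → (32, 8)
4P: (32, 8) + (31, 28). λ = (28 - 8)/(31 - 32) ≡ 20/36 mod 37. 36⁻¹ ≡ 36 (mod 37), so λ ≡ 17.
  x = λ² - 32 - 31 = 289 - 63 ≡ 4; y = λ·(32 - 4) - 8 ≡ 24. → (4, 24)
5P: (4, 24) + (31, 28). λ = (28 - 24)/(31 - 4) ≡ 4/27 mod 37. 27⁻¹ ≡ 11 (mod 37), so λ ≡ 7.
  x = λ² - 4 - 31 = 49 - 35 ≡ 14; y = λ·(4 - 14) - 24 ≡ 17. → (14, 17)
6P: (14, 17) + (31, 28). λ = (28 - 17)/(31 - 14) ≡ 11/17 mod 37. 17⁻¹ ≡ 24 (mod 37), so λ ≡ 5.
  x = λ² - 14 - 31 = 25 - 45 ≡ 17; y = λ·(14 - 17) - 17 ≡ 5. → (17, 5)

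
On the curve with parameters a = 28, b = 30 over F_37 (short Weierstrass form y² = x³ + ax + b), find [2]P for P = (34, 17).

(5, 31)

tangent at (34, 17): λ = (3·34² + 28)/(2·17) ≡ 18/34. 34⁻¹ ≡ 12 (mod 37), so λ ≡ 18·12 ≡ 31.
  x = λ² - 34 - 34 = 961 - 68 ≡ 5; y = λ·(34 - 5) - 17 ≡ 31. → (5, 31)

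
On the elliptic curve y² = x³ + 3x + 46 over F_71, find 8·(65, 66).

Write G = (65, 66).
Double-and-add on 8 = (1000)₂. Start with G = (65, 66) for the leading 1-bit.
double: tangent at (65, 66): λ = (3·65² + 3)/(2·66) ≡ 40/61. 61⁻¹ ≡ 7 (mod 71) since 61·7 = 427 ≡ 1, so λ ≡ 40·7 ≡ 67.
  x = λ² - 65 - 65 = 4489 - 130 ≡ 28; y = λ·(65 - 28) - 66 ≡ 70. → (28, 70)
double: tangent at (28, 70): λ = (3·28² + 3)/(2·70) ≡ 12/69. 69⁻¹ ≡ 35 (mod 71), so λ ≡ 12·35 ≡ 65.
  x = λ² - 28 - 28 = 4225 - 56 ≡ 51; y = λ·(28 - 51) - 70 ≡ 68. → (51, 68)
double: tangent at (51, 68): λ = (3·51² + 3)/(2·68) ≡ 67/65. 65⁻¹ ≡ 59 (mod 71) since 65·59 = 3835 ≡ 1, so λ ≡ 67·59 ≡ 48.
  x = λ² - 51 - 51 = 2304 - 102 ≡ 1; y = λ·(51 - 1) - 68 ≡ 60. → (1, 60)

(1, 60)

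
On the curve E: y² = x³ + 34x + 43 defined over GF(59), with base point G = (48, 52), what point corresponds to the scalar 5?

(48, 7)

Repeated addition: build up to 5G.
2G: tangent at (48, 52): λ = (3·48² + 34)/(2·52) ≡ 43/45. 45⁻¹ ≡ 21 (mod 59), so λ ≡ 43·21 ≡ 18.
  x = λ² - 48 - 48 = 324 - 96 ≡ 51; y = λ·(48 - 51) - 52 ≡ 12. → (51, 12)
3G: (51, 12) + (48, 52). λ = (52 - 12)/(48 - 51) ≡ 40/56 mod 59. 56⁻¹ ≡ 39 (mod 59), so λ ≡ 26.
  x = λ² - 51 - 48 = 676 - 99 ≡ 46; y = λ·(51 - 46) - 12 ≡ 0. → (46, 0)
4G: (46, 0) + (48, 52). λ = (52 - 0)/(48 - 46) ≡ 52/2 mod 59. 2⁻¹ ≡ 30 (mod 59), so λ ≡ 26.
  x = λ² - 46 - 48 = 676 - 94 ≡ 51; y = λ·(46 - 51) - 0 ≡ 47. → (51, 47)
5G: (51, 47) + (48, 52). λ = (52 - 47)/(48 - 51) ≡ 5/56 mod 59. 56⁻¹ ≡ 39 (mod 59) since 56·39 = 2184 ≡ 1, so λ ≡ 18.
  x = λ² - 51 - 48 = 324 - 99 ≡ 48; y = λ·(51 - 48) - 47 ≡ 7. → (48, 7)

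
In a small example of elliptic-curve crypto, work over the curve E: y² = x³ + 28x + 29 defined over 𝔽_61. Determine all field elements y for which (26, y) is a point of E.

none

x³ + 28x + 29 = 18333 ≡ 33 (mod 61).
33 is a non-residue mod 61; no y exists.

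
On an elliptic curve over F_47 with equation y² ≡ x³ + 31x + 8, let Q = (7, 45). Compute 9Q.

(27, 41)

Double-and-add on 9 = (1001)₂. Start with Q = (7, 45) for the leading 1-bit.
double: tangent at (7, 45): λ = (3·7² + 31)/(2·45) ≡ 37/43. 43⁻¹ ≡ 35 (mod 47) since 43·35 = 1505 ≡ 1, so λ ≡ 37·35 ≡ 26.
  x = λ² - 7 - 7 = 676 - 14 ≡ 4; y = λ·(7 - 4) - 45 ≡ 33. → (4, 33)
double: tangent at (4, 33): λ = (3·4² + 31)/(2·33) ≡ 32/19. 19⁻¹ ≡ 5 (mod 47) since 19·5 = 95 ≡ 1, so λ ≡ 32·5 ≡ 19.
  x = λ² - 4 - 4 = 361 - 8 ≡ 24; y = λ·(4 - 24) - 33 ≡ 10. → (24, 10)
double: tangent at (24, 10): λ = (3·24² + 31)/(2·10) ≡ 20/20. 20⁻¹ ≡ 40 (mod 47), so λ ≡ 20·40 ≡ 1.
  x = λ² - 24 - 24 = 1 - 48 ≡ 0; y = λ·(24 - 0) - 10 ≡ 14. → (0, 14)
add Q: (0, 14) + (7, 45). λ = (45 - 14)/(7 - 0) ≡ 31/7 mod 47. 7⁻¹ ≡ 27 (mod 47) since 7·27 = 189 ≡ 1, so λ ≡ 38.
  x = λ² - 0 - 7 = 1444 - 7 ≡ 27; y = λ·(0 - 27) - 14 ≡ 41. → (27, 41)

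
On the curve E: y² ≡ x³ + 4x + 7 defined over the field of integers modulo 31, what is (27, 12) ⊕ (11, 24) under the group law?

(11, 7)

(27, 12) + (11, 24). λ = (24 - 12)/(11 - 27) ≡ 12/15 mod 31. 15⁻¹ ≡ 29 (mod 31), so λ ≡ 7.
  x = λ² - 27 - 11 = 49 - 38 ≡ 11; y = λ·(27 - 11) - 12 ≡ 7. → (11, 7)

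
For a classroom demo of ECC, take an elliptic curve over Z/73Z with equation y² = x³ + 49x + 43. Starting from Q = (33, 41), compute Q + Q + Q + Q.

Repeated addition: build up to 4Q.
2Q: tangent at (33, 41): λ = (3·33² + 49)/(2·41) ≡ 31/9. 9⁻¹ ≡ 65 (mod 73), so λ ≡ 31·65 ≡ 44.
  x = λ² - 33 - 33 = 1936 - 66 ≡ 45; y = λ·(33 - 45) - 41 ≡ 15. → (45, 15)
3Q: (45, 15) + (33, 41). λ = (41 - 15)/(33 - 45) ≡ 26/61 mod 73. 61⁻¹ ≡ 6 (mod 73), so λ ≡ 10.
  x = λ² - 45 - 33 = 100 - 78 ≡ 22; y = λ·(45 - 22) - 15 ≡ 69. → (22, 69)
4Q: (22, 69) + (33, 41). λ = (41 - 69)/(33 - 22) ≡ 45/11 mod 73. 11⁻¹ ≡ 20 (mod 73) since 11·20 = 220 ≡ 1, so λ ≡ 24.
  x = λ² - 22 - 33 = 576 - 55 ≡ 10; y = λ·(22 - 10) - 69 ≡ 0. → (10, 0)

(10, 0)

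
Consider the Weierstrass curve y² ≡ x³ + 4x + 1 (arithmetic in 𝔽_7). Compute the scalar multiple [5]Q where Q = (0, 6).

Double-and-add on 5 = (101)₂. Start with Q = (0, 6) for the leading 1-bit.
double: tangent at (0, 6): λ = (3·0² + 4)/(2·6) ≡ 4/5. 5⁻¹ ≡ 3 (mod 7) since 5·3 = 15 ≡ 1, so λ ≡ 4·3 ≡ 5.
  x = λ² - 0 - 0 = 25 - 0 ≡ 4; y = λ·(0 - 4) - 6 ≡ 2. → (4, 2)
double: tangent at (4, 2): λ = (3·4² + 4)/(2·2) ≡ 3/4. 4⁻¹ ≡ 2 (mod 7), so λ ≡ 3·2 ≡ 6.
  x = λ² - 4 - 4 = 36 - 8 ≡ 0; y = λ·(4 - 0) - 2 ≡ 1. → (0, 1)
add Q: (0, 1) + (0, 6): same x and y₁ ≡ -y₂, so the sum is 𝒪.

O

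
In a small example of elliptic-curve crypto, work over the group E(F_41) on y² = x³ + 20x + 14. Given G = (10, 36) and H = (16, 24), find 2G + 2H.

First 2G:
Repeated addition: build up to 2G.
2G: tangent at (10, 36): λ = (3·10² + 20)/(2·36) ≡ 33/31. 31⁻¹ ≡ 4 (mod 41), so λ ≡ 33·4 ≡ 9.
  x = λ² - 10 - 10 = 81 - 20 ≡ 20; y = λ·(10 - 20) - 36 ≡ 38. → (20, 38)
2G = (20, 38).
Next 2H:
Repeated addition: build up to 2H.
2H: tangent at (16, 24): λ = (3·16² + 20)/(2·24) ≡ 9/7. 7⁻¹ ≡ 6 (mod 41), so λ ≡ 9·6 ≡ 13.
  x = λ² - 16 - 16 = 169 - 32 ≡ 14; y = λ·(16 - 14) - 24 ≡ 2. → (14, 2)
2H = (14, 2).
Finally 2G + 2H:
(20, 38) + (14, 2). λ = (2 - 38)/(14 - 20) ≡ 5/35 mod 41. 35⁻¹ ≡ 34 (mod 41), so λ ≡ 6.
  x = λ² - 20 - 14 = 36 - 34 ≡ 2; y = λ·(20 - 2) - 38 ≡ 29. → (2, 29)

(2, 29)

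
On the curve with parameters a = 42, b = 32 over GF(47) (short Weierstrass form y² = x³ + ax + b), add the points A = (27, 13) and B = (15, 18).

(29, 27)

(27, 13) + (15, 18). λ = (18 - 13)/(15 - 27) ≡ 5/35 mod 47. 35⁻¹ ≡ 43 (mod 47) since 35·43 = 1505 ≡ 1, so λ ≡ 27.
  x = λ² - 27 - 15 = 729 - 42 ≡ 29; y = λ·(27 - 29) - 13 ≡ 27. → (29, 27)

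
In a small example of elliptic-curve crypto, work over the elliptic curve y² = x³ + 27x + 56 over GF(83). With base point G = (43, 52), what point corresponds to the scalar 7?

Double-and-add on 7 = (111)₂. Start with G = (43, 52) for the leading 1-bit.
double: tangent at (43, 52): λ = (3·43² + 27)/(2·52) ≡ 13/21. 21⁻¹ ≡ 4 (mod 83), so λ ≡ 13·4 ≡ 52.
  x = λ² - 43 - 43 = 2704 - 86 ≡ 45; y = λ·(43 - 45) - 52 ≡ 10. → (45, 10)
add G: (45, 10) + (43, 52). λ = (52 - 10)/(43 - 45) ≡ 42/81 mod 83. 81⁻¹ ≡ 41 (mod 83), so λ ≡ 62.
  x = λ² - 45 - 43 = 3844 - 88 ≡ 21; y = λ·(45 - 21) - 10 ≡ 67. → (21, 67)
double: tangent at (21, 67): λ = (3·21² + 27)/(2·67) ≡ 22/51. 51⁻¹ ≡ 70 (mod 83) since 51·70 = 3570 ≡ 1, so λ ≡ 22·70 ≡ 46.
  x = λ² - 21 - 21 = 2116 - 42 ≡ 82; y = λ·(21 - 82) - 67 ≡ 32. → (82, 32)
add G: (82, 32) + (43, 52). λ = (52 - 32)/(43 - 82) ≡ 20/44 mod 83. 44⁻¹ ≡ 17 (mod 83), so λ ≡ 8.
  x = λ² - 82 - 43 = 64 - 125 ≡ 22; y = λ·(82 - 22) - 32 ≡ 33. → (22, 33)

(22, 33)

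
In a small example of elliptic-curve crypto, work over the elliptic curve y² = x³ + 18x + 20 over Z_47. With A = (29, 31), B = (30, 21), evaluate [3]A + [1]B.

First 3A:
Repeated addition: build up to 3A.
2A: tangent at (29, 31): λ = (3·29² + 18)/(2·31) ≡ 3/15. 15⁻¹ ≡ 22 (mod 47), so λ ≡ 3·22 ≡ 19.
  x = λ² - 29 - 29 = 361 - 58 ≡ 21; y = λ·(29 - 21) - 31 ≡ 27. → (21, 27)
3A: (21, 27) + (29, 31). λ = (31 - 27)/(29 - 21) ≡ 4/8 mod 47. 8⁻¹ ≡ 6 (mod 47), so λ ≡ 24.
  x = λ² - 21 - 29 = 576 - 50 ≡ 9; y = λ·(21 - 9) - 27 ≡ 26. → (9, 26)
3A = (9, 26).
Finally 3A + B:
(9, 26) + (30, 21). λ = (21 - 26)/(30 - 9) ≡ 42/21 mod 47. 21⁻¹ ≡ 9 (mod 47) since 21·9 = 189 ≡ 1, so λ ≡ 2.
  x = λ² - 9 - 30 = 4 - 39 ≡ 12; y = λ·(9 - 12) - 26 ≡ 15. → (12, 15)

(12, 15)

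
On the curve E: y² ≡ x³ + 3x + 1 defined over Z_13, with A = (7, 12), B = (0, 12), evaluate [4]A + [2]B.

(8, 2)

First 4A:
Double-and-add on 4 = (100)₂. Start with A = (7, 12) for the leading 1-bit.
double: tangent at (7, 12): λ = (3·7² + 3)/(2·12) ≡ 7/11. 11⁻¹ ≡ 6 (mod 13), so λ ≡ 7·6 ≡ 3.
  x = λ² - 7 - 7 = 9 - 14 ≡ 8; y = λ·(7 - 8) - 12 ≡ 11. → (8, 11)
double: tangent at (8, 11): λ = (3·8² + 3)/(2·11) ≡ 0/9. 9⁻¹ ≡ 3 (mod 13), so λ ≡ 0·3 ≡ 0.
  x = λ² - 8 - 8 = 0 - 16 ≡ 10; y = λ·(8 - 10) - 11 ≡ 2. → (10, 2)
4A = (10, 2).
Next 2B:
Repeated addition: build up to 2B.
2B: tangent at (0, 12): λ = (3·0² + 3)/(2·12) ≡ 3/11. 11⁻¹ ≡ 6 (mod 13) since 11·6 = 66 ≡ 1, so λ ≡ 3·6 ≡ 5.
  x = λ² - 0 - 0 = 25 - 0 ≡ 12; y = λ·(0 - 12) - 12 ≡ 6. → (12, 6)
2B = (12, 6).
Finally 4A + 2B:
(10, 2) + (12, 6). λ = (6 - 2)/(12 - 10) ≡ 4/2 mod 13. 2⁻¹ ≡ 7 (mod 13) since 2·7 = 14 ≡ 1, so λ ≡ 2.
  x = λ² - 10 - 12 = 4 - 22 ≡ 8; y = λ·(10 - 8) - 2 ≡ 2. → (8, 2)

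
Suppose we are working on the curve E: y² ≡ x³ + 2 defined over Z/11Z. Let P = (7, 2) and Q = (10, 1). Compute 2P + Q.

First 2P:
Repeated addition: build up to 2P.
2P: tangent at (7, 2): λ = (3·7² + 0)/(2·2) ≡ 4/4. 4⁻¹ ≡ 3 (mod 11) since 4·3 = 12 ≡ 1, so λ ≡ 4·3 ≡ 1.
  x = λ² - 7 - 7 = 1 - 14 ≡ 9; y = λ·(7 - 9) - 2 ≡ 7. → (9, 7)
2P = (9, 7).
Finally 2P + Q:
(9, 7) + (10, 1). λ = (1 - 7)/(10 - 9) ≡ 5/1 mod 11. 1⁻¹ ≡ 1 (mod 11), so λ ≡ 5.
  x = λ² - 9 - 10 = 25 - 19 ≡ 6; y = λ·(9 - 6) - 7 ≡ 8. → (6, 8)

(6, 8)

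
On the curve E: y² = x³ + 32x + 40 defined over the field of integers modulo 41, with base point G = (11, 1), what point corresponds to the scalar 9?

(11, 40)

Repeated addition: build up to 9G.
2G: tangent at (11, 1): λ = (3·11² + 32)/(2·1) ≡ 26/2. 2⁻¹ ≡ 21 (mod 41), so λ ≡ 26·21 ≡ 13.
  x = λ² - 11 - 11 = 169 - 22 ≡ 24; y = λ·(11 - 24) - 1 ≡ 35. → (24, 35)
3G: (24, 35) + (11, 1). λ = (1 - 35)/(11 - 24) ≡ 7/28 mod 41. 28⁻¹ ≡ 22 (mod 41) since 28·22 = 616 ≡ 1, so λ ≡ 31.
  x = λ² - 24 - 11 = 961 - 35 ≡ 24; y = λ·(24 - 24) - 35 ≡ 6. → (24, 6)
4G: (24, 6) + (11, 1). λ = (1 - 6)/(11 - 24) ≡ 36/28 mod 41. 28⁻¹ ≡ 22 (mod 41) since 28·22 = 616 ≡ 1, so λ ≡ 13.
  x = λ² - 24 - 11 = 169 - 35 ≡ 11; y = λ·(24 - 11) - 6 ≡ 40. → (11, 40)
5G: (11, 40) + (11, 1): same x and y₁ ≡ -y₂, so the sum is the point at infinity.
6G: the point at infinity + (11, 1) = (11, 1) (identity).
7G: tangent at (11, 1): λ = (3·11² + 32)/(2·1) ≡ 26/2. 2⁻¹ ≡ 21 (mod 41) since 2·21 = 42 ≡ 1, so λ ≡ 26·21 ≡ 13.
  x = λ² - 11 - 11 = 169 - 22 ≡ 24; y = λ·(11 - 24) - 1 ≡ 35. → (24, 35)
8G: (24, 35) + (11, 1). λ = (1 - 35)/(11 - 24) ≡ 7/28 mod 41. 28⁻¹ ≡ 22 (mod 41) since 28·22 = 616 ≡ 1, so λ ≡ 31.
  x = λ² - 24 - 11 = 961 - 35 ≡ 24; y = λ·(24 - 24) - 35 ≡ 6. → (24, 6)
9G: (24, 6) + (11, 1). λ = (1 - 6)/(11 - 24) ≡ 36/28 mod 41. 28⁻¹ ≡ 22 (mod 41) since 28·22 = 616 ≡ 1, so λ ≡ 13.
  x = λ² - 24 - 11 = 169 - 35 ≡ 11; y = λ·(24 - 11) - 6 ≡ 40. → (11, 40)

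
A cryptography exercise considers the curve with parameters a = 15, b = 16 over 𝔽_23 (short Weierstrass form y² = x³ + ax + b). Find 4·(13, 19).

Write G = (13, 19).
Double-and-add on 4 = (100)₂. Start with G = (13, 19) for the leading 1-bit.
double: tangent at (13, 19): λ = (3·13² + 15)/(2·19) ≡ 16/15. 15⁻¹ ≡ 20 (mod 23), so λ ≡ 16·20 ≡ 21.
  x = λ² - 13 - 13 = 441 - 26 ≡ 1; y = λ·(13 - 1) - 19 ≡ 3. → (1, 3)
double: tangent at (1, 3): λ = (3·1² + 15)/(2·3) ≡ 18/6. 6⁻¹ ≡ 4 (mod 23) since 6·4 = 24 ≡ 1, so λ ≡ 18·4 ≡ 3.
  x = λ² - 1 - 1 = 9 - 2 ≡ 7; y = λ·(1 - 7) - 3 ≡ 2. → (7, 2)

(7, 2)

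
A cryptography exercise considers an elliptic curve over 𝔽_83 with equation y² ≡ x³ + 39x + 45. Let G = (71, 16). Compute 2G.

(53, 57)

tangent at (71, 16): λ = (3·71² + 39)/(2·16) ≡ 56/32. 32⁻¹ ≡ 13 (mod 83) since 32·13 = 416 ≡ 1, so λ ≡ 56·13 ≡ 64.
  x = λ² - 71 - 71 = 4096 - 142 ≡ 53; y = λ·(71 - 53) - 16 ≡ 57. → (53, 57)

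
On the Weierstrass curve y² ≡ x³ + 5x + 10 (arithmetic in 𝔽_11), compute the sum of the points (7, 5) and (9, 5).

(6, 6)

(7, 5) + (9, 5). λ = (5 - 5)/(9 - 7) ≡ 0/2 mod 11. 2⁻¹ ≡ 6 (mod 11), so λ ≡ 0.
  x = λ² - 7 - 9 = 0 - 16 ≡ 6; y = λ·(7 - 6) - 5 ≡ 6. → (6, 6)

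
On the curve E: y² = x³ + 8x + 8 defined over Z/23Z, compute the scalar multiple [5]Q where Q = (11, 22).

O

Repeated addition: build up to 5Q.
2Q: tangent at (11, 22): λ = (3·11² + 8)/(2·22) ≡ 3/21. 21⁻¹ ≡ 11 (mod 23) since 21·11 = 231 ≡ 1, so λ ≡ 3·11 ≡ 10.
  x = λ² - 11 - 11 = 100 - 22 ≡ 9; y = λ·(11 - 9) - 22 ≡ 21. → (9, 21)
3Q: (9, 21) + (11, 22). λ = (22 - 21)/(11 - 9) ≡ 1/2 mod 23. 2⁻¹ ≡ 12 (mod 23), so λ ≡ 12.
  x = λ² - 9 - 11 = 144 - 20 ≡ 9; y = λ·(9 - 9) - 21 ≡ 2. → (9, 2)
4Q: (9, 2) + (11, 22). λ = (22 - 2)/(11 - 9) ≡ 20/2 mod 23. 2⁻¹ ≡ 12 (mod 23), so λ ≡ 10.
  x = λ² - 9 - 11 = 100 - 20 ≡ 11; y = λ·(9 - 11) - 2 ≡ 1. → (11, 1)
5Q: (11, 1) + (11, 22): same x and y₁ ≡ -y₂, so the sum is 𝒪.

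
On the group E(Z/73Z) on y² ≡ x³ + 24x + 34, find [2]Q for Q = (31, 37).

tangent at (31, 37): λ = (3·31² + 24)/(2·37) ≡ 60/1. 1⁻¹ ≡ 1 (mod 73), so λ ≡ 60·1 ≡ 60.
  x = λ² - 31 - 31 = 3600 - 62 ≡ 34; y = λ·(31 - 34) - 37 ≡ 2. → (34, 2)

(34, 2)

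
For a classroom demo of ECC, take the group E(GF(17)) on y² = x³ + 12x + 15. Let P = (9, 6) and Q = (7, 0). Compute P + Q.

(10, 8)

(9, 6) + (7, 0). λ = (0 - 6)/(7 - 9) ≡ 11/15 mod 17. 15⁻¹ ≡ 8 (mod 17) since 15·8 = 120 ≡ 1, so λ ≡ 3.
  x = λ² - 9 - 7 = 9 - 16 ≡ 10; y = λ·(9 - 10) - 6 ≡ 8. → (10, 8)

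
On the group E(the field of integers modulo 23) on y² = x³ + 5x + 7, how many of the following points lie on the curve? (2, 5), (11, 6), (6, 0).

(2, 5): 5² ≡ 2, rhs ≡ 2 → on.
(11, 6): 6² ≡ 13, rhs ≡ 13 → on.
(6, 0): 0² ≡ 0, rhs ≡ 0 → on.

3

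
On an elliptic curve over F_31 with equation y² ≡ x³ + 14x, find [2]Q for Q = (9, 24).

(18, 15)

tangent at (9, 24): λ = (3·9² + 14)/(2·24) ≡ 9/17. 17⁻¹ ≡ 11 (mod 31) since 17·11 = 187 ≡ 1, so λ ≡ 9·11 ≡ 6.
  x = λ² - 9 - 9 = 36 - 18 ≡ 18; y = λ·(9 - 18) - 24 ≡ 15. → (18, 15)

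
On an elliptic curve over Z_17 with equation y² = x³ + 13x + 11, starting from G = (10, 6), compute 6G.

(8, 7)

Double-and-add on 6 = (110)₂. Start with G = (10, 6) for the leading 1-bit.
double: tangent at (10, 6): λ = (3·10² + 13)/(2·6) ≡ 7/12. 12⁻¹ ≡ 10 (mod 17) since 12·10 = 120 ≡ 1, so λ ≡ 7·10 ≡ 2.
  x = λ² - 10 - 10 = 4 - 20 ≡ 1; y = λ·(10 - 1) - 6 ≡ 12. → (1, 12)
add G: (1, 12) + (10, 6). λ = (6 - 12)/(10 - 1) ≡ 11/9 mod 17. 9⁻¹ ≡ 2 (mod 17) since 9·2 = 18 ≡ 1, so λ ≡ 5.
  x = λ² - 1 - 10 = 25 - 11 ≡ 14; y = λ·(1 - 14) - 12 ≡ 8. → (14, 8)
double: tangent at (14, 8): λ = (3·14² + 13)/(2·8) ≡ 6/16. 16⁻¹ ≡ 16 (mod 17) since 16·16 = 256 ≡ 1, so λ ≡ 6·16 ≡ 11.
  x = λ² - 14 - 14 = 121 - 28 ≡ 8; y = λ·(14 - 8) - 8 ≡ 7. → (8, 7)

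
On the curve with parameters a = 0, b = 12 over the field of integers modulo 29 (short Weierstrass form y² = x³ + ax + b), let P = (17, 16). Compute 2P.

(25, 21)

tangent at (17, 16): λ = (3·17² + 0)/(2·16) ≡ 26/3. 3⁻¹ ≡ 10 (mod 29), so λ ≡ 26·10 ≡ 28.
  x = λ² - 17 - 17 = 784 - 34 ≡ 25; y = λ·(17 - 25) - 16 ≡ 21. → (25, 21)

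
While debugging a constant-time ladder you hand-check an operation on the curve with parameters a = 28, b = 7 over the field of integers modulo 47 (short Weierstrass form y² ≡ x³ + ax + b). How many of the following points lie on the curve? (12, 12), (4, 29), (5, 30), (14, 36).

2

(12, 12): 12² ≡ 3, rhs ≡ 3 → on.
(4, 29): 29² ≡ 42, rhs ≡ 42 → on.
(5, 30): 30² ≡ 7, rhs ≡ 37 → off.
(14, 36): 36² ≡ 27, rhs ≡ 41 → off.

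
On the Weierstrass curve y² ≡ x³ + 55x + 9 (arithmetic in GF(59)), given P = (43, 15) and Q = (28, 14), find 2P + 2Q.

(45, 25)

First 2P:
Repeated addition: build up to 2P.
2P: tangent at (43, 15): λ = (3·43² + 55)/(2·15) ≡ 56/30. 30⁻¹ ≡ 2 (mod 59), so λ ≡ 56·2 ≡ 53.
  x = λ² - 43 - 43 = 2809 - 86 ≡ 9; y = λ·(43 - 9) - 15 ≡ 17. → (9, 17)
2P = (9, 17).
Next 2Q:
Repeated addition: build up to 2Q.
2Q: tangent at (28, 14): λ = (3·28² + 55)/(2·14) ≡ 47/28. 28⁻¹ ≡ 19 (mod 59), so λ ≡ 47·19 ≡ 8.
  x = λ² - 28 - 28 = 64 - 56 ≡ 8; y = λ·(28 - 8) - 14 ≡ 28. → (8, 28)
2Q = (8, 28).
Finally 2P + 2Q:
(9, 17) + (8, 28). λ = (28 - 17)/(8 - 9) ≡ 11/58 mod 59. 58⁻¹ ≡ 58 (mod 59), so λ ≡ 48.
  x = λ² - 9 - 8 = 2304 - 17 ≡ 45; y = λ·(9 - 45) - 17 ≡ 25. → (45, 25)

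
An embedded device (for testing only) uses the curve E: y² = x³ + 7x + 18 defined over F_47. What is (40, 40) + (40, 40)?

tangent at (40, 40): λ = (3·40² + 7)/(2·40) ≡ 13/33. 33⁻¹ ≡ 10 (mod 47), so λ ≡ 13·10 ≡ 36.
  x = λ² - 40 - 40 = 1296 - 80 ≡ 41; y = λ·(40 - 41) - 40 ≡ 18. → (41, 18)

(41, 18)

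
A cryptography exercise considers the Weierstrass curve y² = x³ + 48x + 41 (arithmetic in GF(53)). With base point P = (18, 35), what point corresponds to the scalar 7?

(18, 18)

Double-and-add on 7 = (111)₂. Start with P = (18, 35) for the leading 1-bit.
double: tangent at (18, 35): λ = (3·18² + 48)/(2·35) ≡ 13/17. 17⁻¹ ≡ 25 (mod 53) since 17·25 = 425 ≡ 1, so λ ≡ 13·25 ≡ 7.
  x = λ² - 18 - 18 = 49 - 36 ≡ 13; y = λ·(18 - 13) - 35 ≡ 0. → (13, 0)
add P: (13, 0) + (18, 35). λ = (35 - 0)/(18 - 13) ≡ 35/5 mod 53. 5⁻¹ ≡ 32 (mod 53) since 5·32 = 160 ≡ 1, so λ ≡ 7.
  x = λ² - 13 - 18 = 49 - 31 ≡ 18; y = λ·(13 - 18) - 0 ≡ 18. → (18, 18)
double: tangent at (18, 18): λ = (3·18² + 48)/(2·18) ≡ 13/36. 36⁻¹ ≡ 28 (mod 53) since 36·28 = 1008 ≡ 1, so λ ≡ 13·28 ≡ 46.
  x = λ² - 18 - 18 = 2116 - 36 ≡ 13; y = λ·(18 - 13) - 18 ≡ 0. → (13, 0)
add P: (13, 0) + (18, 35). λ = (35 - 0)/(18 - 13) ≡ 35/5 mod 53. 5⁻¹ ≡ 32 (mod 53), so λ ≡ 7.
  x = λ² - 13 - 18 = 49 - 31 ≡ 18; y = λ·(13 - 18) - 0 ≡ 18. → (18, 18)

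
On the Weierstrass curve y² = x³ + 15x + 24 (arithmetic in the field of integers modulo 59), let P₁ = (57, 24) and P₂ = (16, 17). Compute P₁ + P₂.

(57, 24) + (16, 17). λ = (17 - 24)/(16 - 57) ≡ 52/18 mod 59. 18⁻¹ ≡ 23 (mod 59), so λ ≡ 16.
  x = λ² - 57 - 16 = 256 - 73 ≡ 6; y = λ·(57 - 6) - 24 ≡ 25. → (6, 25)

(6, 25)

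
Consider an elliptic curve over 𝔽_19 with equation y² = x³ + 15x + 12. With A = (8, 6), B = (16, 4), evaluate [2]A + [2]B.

First 2A:
Repeated addition: build up to 2A.
2A: tangent at (8, 6): λ = (3·8² + 15)/(2·6) ≡ 17/12. 12⁻¹ ≡ 8 (mod 19), so λ ≡ 17·8 ≡ 3.
  x = λ² - 8 - 8 = 9 - 16 ≡ 12; y = λ·(8 - 12) - 6 ≡ 1. → (12, 1)
2A = (12, 1).
Next 2B:
Repeated addition: build up to 2B.
2B: tangent at (16, 4): λ = (3·16² + 15)/(2·4) ≡ 4/8. 8⁻¹ ≡ 12 (mod 19), so λ ≡ 4·12 ≡ 10.
  x = λ² - 16 - 16 = 100 - 32 ≡ 11; y = λ·(16 - 11) - 4 ≡ 8. → (11, 8)
2B = (11, 8).
Finally 2A + 2B:
(12, 1) + (11, 8). λ = (8 - 1)/(11 - 12) ≡ 7/18 mod 19. 18⁻¹ ≡ 18 (mod 19) since 18·18 = 324 ≡ 1, so λ ≡ 12.
  x = λ² - 12 - 11 = 144 - 23 ≡ 7; y = λ·(12 - 7) - 1 ≡ 2. → (7, 2)

(7, 2)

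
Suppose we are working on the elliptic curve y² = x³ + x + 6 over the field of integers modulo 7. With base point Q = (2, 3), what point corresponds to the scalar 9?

Repeated addition: build up to 9Q.
2Q: tangent at (2, 3): λ = (3·2² + 1)/(2·3) ≡ 6/6. 6⁻¹ ≡ 6 (mod 7) since 6·6 = 36 ≡ 1, so λ ≡ 6·6 ≡ 1.
  x = λ² - 2 - 2 = 1 - 4 ≡ 4; y = λ·(2 - 4) - 3 ≡ 2. → (4, 2)
3Q: (4, 2) + (2, 3). λ = (3 - 2)/(2 - 4) ≡ 1/5 mod 7. 5⁻¹ ≡ 3 (mod 7) since 5·3 = 15 ≡ 1, so λ ≡ 3.
  x = λ² - 4 - 2 = 9 - 6 ≡ 3; y = λ·(4 - 3) - 2 ≡ 1. → (3, 1)
4Q: (3, 1) + (2, 3). λ = (3 - 1)/(2 - 3) ≡ 2/6 mod 7. 6⁻¹ ≡ 6 (mod 7) since 6·6 = 36 ≡ 1, so λ ≡ 5.
  x = λ² - 3 - 2 = 25 - 5 ≡ 6; y = λ·(3 - 6) - 1 ≡ 5. → (6, 5)
5Q: (6, 5) + (2, 3). λ = (3 - 5)/(2 - 6) ≡ 5/3 mod 7. 3⁻¹ ≡ 5 (mod 7), so λ ≡ 4.
  x = λ² - 6 - 2 = 16 - 8 ≡ 1; y = λ·(6 - 1) - 5 ≡ 1. → (1, 1)
6Q: (1, 1) + (2, 3). λ = (3 - 1)/(2 - 1) ≡ 2/1 mod 7. 1⁻¹ ≡ 1 (mod 7) since 1·1 = 1 ≡ 1, so λ ≡ 2.
  x = λ² - 1 - 2 = 4 - 3 ≡ 1; y = λ·(1 - 1) - 1 ≡ 6. → (1, 6)
7Q: (1, 6) + (2, 3). λ = (3 - 6)/(2 - 1) ≡ 4/1 mod 7. 1⁻¹ ≡ 1 (mod 7) since 1·1 = 1 ≡ 1, so λ ≡ 4.
  x = λ² - 1 - 2 = 16 - 3 ≡ 6; y = λ·(1 - 6) - 6 ≡ 2. → (6, 2)
8Q: (6, 2) + (2, 3). λ = (3 - 2)/(2 - 6) ≡ 1/3 mod 7. 3⁻¹ ≡ 5 (mod 7), so λ ≡ 5.
  x = λ² - 6 - 2 = 25 - 8 ≡ 3; y = λ·(6 - 3) - 2 ≡ 6. → (3, 6)
9Q: (3, 6) + (2, 3). λ = (3 - 6)/(2 - 3) ≡ 4/6 mod 7. 6⁻¹ ≡ 6 (mod 7), so λ ≡ 3.
  x = λ² - 3 - 2 = 9 - 5 ≡ 4; y = λ·(3 - 4) - 6 ≡ 5. → (4, 5)

(4, 5)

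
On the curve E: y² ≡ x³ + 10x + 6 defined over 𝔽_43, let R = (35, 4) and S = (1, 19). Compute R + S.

(35, 4) + (1, 19). λ = (19 - 4)/(1 - 35) ≡ 15/9 mod 43. 9⁻¹ ≡ 24 (mod 43), so λ ≡ 16.
  x = λ² - 35 - 1 = 256 - 36 ≡ 5; y = λ·(35 - 5) - 4 ≡ 3. → (5, 3)

(5, 3)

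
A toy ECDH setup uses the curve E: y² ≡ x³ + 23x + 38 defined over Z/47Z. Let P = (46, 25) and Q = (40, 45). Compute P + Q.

(46, 25) + (40, 45). λ = (45 - 25)/(40 - 46) ≡ 20/41 mod 47. 41⁻¹ ≡ 39 (mod 47) since 41·39 = 1599 ≡ 1, so λ ≡ 28.
  x = λ² - 46 - 40 = 784 - 86 ≡ 40; y = λ·(46 - 40) - 25 ≡ 2. → (40, 2)

(40, 2)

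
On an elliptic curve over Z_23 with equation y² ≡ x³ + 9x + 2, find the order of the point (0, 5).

2P: tangent at (0, 5): λ = (3·0² + 9)/(2·5) ≡ 9/10. 10⁻¹ ≡ 7 (mod 23), so λ ≡ 9·7 ≡ 17.
  x = λ² - 0 - 0 = 289 - 0 ≡ 13; y = λ·(0 - 13) - 5 ≡ 4. → (13, 4)
3P: (13, 4) + (0, 5). λ = (5 - 4)/(0 - 13) ≡ 1/10 mod 23. 10⁻¹ ≡ 7 (mod 23) since 10·7 = 70 ≡ 1, so λ ≡ 7.
  x = λ² - 13 - 0 = 49 - 13 ≡ 13; y = λ·(13 - 13) - 4 ≡ 19. → (13, 19)
4P: (13, 19) + (0, 5). λ = (5 - 19)/(0 - 13) ≡ 9/10 mod 23. 10⁻¹ ≡ 7 (mod 23), so λ ≡ 17.
  x = λ² - 13 - 0 = 289 - 13 ≡ 0; y = λ·(13 - 0) - 19 ≡ 18. → (0, 18)
5P: (0, 18) + (0, 5): same x and y₁ ≡ -y₂, so the sum is O.
5P = O, so the order is 5.

5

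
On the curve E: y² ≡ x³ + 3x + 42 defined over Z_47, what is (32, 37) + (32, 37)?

(31, 9)

tangent at (32, 37): λ = (3·32² + 3)/(2·37) ≡ 20/27. 27⁻¹ ≡ 7 (mod 47), so λ ≡ 20·7 ≡ 46.
  x = λ² - 32 - 32 = 2116 - 64 ≡ 31; y = λ·(32 - 31) - 37 ≡ 9. → (31, 9)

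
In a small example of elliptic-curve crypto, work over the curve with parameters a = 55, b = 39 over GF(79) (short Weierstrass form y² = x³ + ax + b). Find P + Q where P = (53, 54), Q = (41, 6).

(1, 75)

(53, 54) + (41, 6). λ = (6 - 54)/(41 - 53) ≡ 31/67 mod 79. 67⁻¹ ≡ 46 (mod 79) since 67·46 = 3082 ≡ 1, so λ ≡ 4.
  x = λ² - 53 - 41 = 16 - 94 ≡ 1; y = λ·(53 - 1) - 54 ≡ 75. → (1, 75)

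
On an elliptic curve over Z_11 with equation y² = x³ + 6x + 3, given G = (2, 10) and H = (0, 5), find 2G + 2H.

First 2G:
Repeated addition: build up to 2G.
2G: tangent at (2, 10): λ = (3·2² + 6)/(2·10) ≡ 7/9. 9⁻¹ ≡ 5 (mod 11), so λ ≡ 7·5 ≡ 2.
  x = λ² - 2 - 2 = 4 - 4 ≡ 0; y = λ·(2 - 0) - 10 ≡ 5. → (0, 5)
2G = (0, 5).
Next 2H:
Repeated addition: build up to 2H.
2H: tangent at (0, 5): λ = (3·0² + 6)/(2·5) ≡ 6/10. 10⁻¹ ≡ 10 (mod 11) since 10·10 = 100 ≡ 1, so λ ≡ 6·10 ≡ 5.
  x = λ² - 0 - 0 = 25 - 0 ≡ 3; y = λ·(0 - 3) - 5 ≡ 2. → (3, 2)
2H = (3, 2).
Finally 2G + 2H:
(0, 5) + (3, 2). λ = (2 - 5)/(3 - 0) ≡ 8/3 mod 11. 3⁻¹ ≡ 4 (mod 11), so λ ≡ 10.
  x = λ² - 0 - 3 = 100 - 3 ≡ 9; y = λ·(0 - 9) - 5 ≡ 4. → (9, 4)

(9, 4)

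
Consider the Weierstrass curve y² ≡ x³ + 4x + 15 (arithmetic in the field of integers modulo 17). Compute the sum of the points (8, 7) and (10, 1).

(8, 10)

(8, 7) + (10, 1). λ = (1 - 7)/(10 - 8) ≡ 11/2 mod 17. 2⁻¹ ≡ 9 (mod 17), so λ ≡ 14.
  x = λ² - 8 - 10 = 196 - 18 ≡ 8; y = λ·(8 - 8) - 7 ≡ 10. → (8, 10)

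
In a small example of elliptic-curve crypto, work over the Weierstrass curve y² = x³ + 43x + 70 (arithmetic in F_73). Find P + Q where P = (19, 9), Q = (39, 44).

(19, 9) + (39, 44). λ = (44 - 9)/(39 - 19) ≡ 35/20 mod 73. 20⁻¹ ≡ 11 (mod 73) since 20·11 = 220 ≡ 1, so λ ≡ 20.
  x = λ² - 19 - 39 = 400 - 58 ≡ 50; y = λ·(19 - 50) - 9 ≡ 28. → (50, 28)

(50, 28)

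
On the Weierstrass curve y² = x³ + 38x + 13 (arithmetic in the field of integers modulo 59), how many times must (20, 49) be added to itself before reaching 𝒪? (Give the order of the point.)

2P: tangent at (20, 49): λ = (3·20² + 38)/(2·49) ≡ 58/39. 39⁻¹ ≡ 56 (mod 59), so λ ≡ 58·56 ≡ 3.
  x = λ² - 20 - 20 = 9 - 40 ≡ 28; y = λ·(20 - 28) - 49 ≡ 45. → (28, 45)
3P: (28, 45) + (20, 49). λ = (49 - 45)/(20 - 28) ≡ 4/51 mod 59. 51⁻¹ ≡ 22 (mod 59) since 51·22 = 1122 ≡ 1, so λ ≡ 29.
  x = λ² - 28 - 20 = 841 - 48 ≡ 26; y = λ·(28 - 26) - 45 ≡ 13. → (26, 13)
4P: (26, 13) + (20, 49). λ = (49 - 13)/(20 - 26) ≡ 36/53 mod 59. 53⁻¹ ≡ 49 (mod 59), so λ ≡ 53.
  x = λ² - 26 - 20 = 2809 - 46 ≡ 49; y = λ·(26 - 49) - 13 ≡ 7. → (49, 7)
5P: (49, 7) + (20, 49). λ = (49 - 7)/(20 - 49) ≡ 42/30 mod 59. 30⁻¹ ≡ 2 (mod 59) since 30·2 = 60 ≡ 1, so λ ≡ 25.
  x = λ² - 49 - 20 = 625 - 69 ≡ 25; y = λ·(49 - 25) - 7 ≡ 3. → (25, 3)
6P: (25, 3) + (20, 49). λ = (49 - 3)/(20 - 25) ≡ 46/54 mod 59. 54⁻¹ ≡ 47 (mod 59), so λ ≡ 38.
  x = λ² - 25 - 20 = 1444 - 45 ≡ 42; y = λ·(25 - 42) - 3 ≡ 0. → (42, 0)
7P: (42, 0) + (20, 49). λ = (49 - 0)/(20 - 42) ≡ 49/37 mod 59. 37⁻¹ ≡ 8 (mod 59), so λ ≡ 38.
  x = λ² - 42 - 20 = 1444 - 62 ≡ 25; y = λ·(42 - 25) - 0 ≡ 56. → (25, 56)
8P: (25, 56) + (20, 49). λ = (49 - 56)/(20 - 25) ≡ 52/54 mod 59. 54⁻¹ ≡ 47 (mod 59), so λ ≡ 25.
  x = λ² - 25 - 20 = 625 - 45 ≡ 49; y = λ·(25 - 49) - 56 ≡ 52. → (49, 52)
9P: (49, 52) + (20, 49). λ = (49 - 52)/(20 - 49) ≡ 56/30 mod 59. 30⁻¹ ≡ 2 (mod 59), so λ ≡ 53.
  x = λ² - 49 - 20 = 2809 - 69 ≡ 26; y = λ·(49 - 26) - 52 ≡ 46. → (26, 46)
10P: (26, 46) + (20, 49). λ = (49 - 46)/(20 - 26) ≡ 3/53 mod 59. 53⁻¹ ≡ 49 (mod 59), so λ ≡ 29.
  x = λ² - 26 - 20 = 841 - 46 ≡ 28; y = λ·(26 - 28) - 46 ≡ 14. → (28, 14)
11P: (28, 14) + (20, 49). λ = (49 - 14)/(20 - 28) ≡ 35/51 mod 59. 51⁻¹ ≡ 22 (mod 59), so λ ≡ 3.
  x = λ² - 28 - 20 = 9 - 48 ≡ 20; y = λ·(28 - 20) - 14 ≡ 10. → (20, 10)
12P: (20, 10) + (20, 49): same x and y₁ ≡ -y₂, so the sum is 𝒪.
12P = 𝒪, so the order is 12.

12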